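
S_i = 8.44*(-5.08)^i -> [8.44, -42.88, 217.81, -1106.45, 5620.79]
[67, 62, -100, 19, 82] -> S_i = Random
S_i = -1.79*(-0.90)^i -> [-1.79, 1.61, -1.45, 1.3, -1.17]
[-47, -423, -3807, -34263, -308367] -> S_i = -47*9^i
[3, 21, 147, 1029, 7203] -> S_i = 3*7^i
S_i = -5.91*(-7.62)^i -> [-5.91, 45.03, -343.16, 2614.88, -19925.41]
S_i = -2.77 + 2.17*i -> [-2.77, -0.6, 1.57, 3.74, 5.91]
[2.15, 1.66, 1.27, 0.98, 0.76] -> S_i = 2.15*0.77^i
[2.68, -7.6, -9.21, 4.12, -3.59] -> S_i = Random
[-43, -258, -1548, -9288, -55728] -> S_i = -43*6^i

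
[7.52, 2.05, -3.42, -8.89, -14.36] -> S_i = 7.52 + -5.47*i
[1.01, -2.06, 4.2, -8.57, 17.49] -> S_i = 1.01*(-2.04)^i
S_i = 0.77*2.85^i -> [0.77, 2.19, 6.25, 17.82, 50.8]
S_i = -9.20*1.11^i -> [-9.2, -10.21, -11.34, -12.58, -13.97]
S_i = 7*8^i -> [7, 56, 448, 3584, 28672]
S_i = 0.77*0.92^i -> [0.77, 0.71, 0.65, 0.6, 0.55]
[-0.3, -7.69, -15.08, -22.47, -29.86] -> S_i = -0.30 + -7.39*i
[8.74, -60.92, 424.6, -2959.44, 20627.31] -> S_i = 8.74*(-6.97)^i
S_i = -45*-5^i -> [-45, 225, -1125, 5625, -28125]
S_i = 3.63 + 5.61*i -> [3.63, 9.24, 14.85, 20.46, 26.07]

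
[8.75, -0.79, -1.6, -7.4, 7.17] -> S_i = Random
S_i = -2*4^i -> [-2, -8, -32, -128, -512]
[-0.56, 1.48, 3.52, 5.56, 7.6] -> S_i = -0.56 + 2.04*i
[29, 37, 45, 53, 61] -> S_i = 29 + 8*i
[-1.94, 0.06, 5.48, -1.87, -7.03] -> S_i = Random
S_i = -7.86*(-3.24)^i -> [-7.86, 25.47, -82.51, 267.34, -866.17]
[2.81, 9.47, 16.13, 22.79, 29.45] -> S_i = 2.81 + 6.66*i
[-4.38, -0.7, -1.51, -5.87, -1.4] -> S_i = Random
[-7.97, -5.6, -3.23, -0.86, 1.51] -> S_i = -7.97 + 2.37*i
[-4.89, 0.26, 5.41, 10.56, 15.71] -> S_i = -4.89 + 5.15*i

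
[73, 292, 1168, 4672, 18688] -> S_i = 73*4^i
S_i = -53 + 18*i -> [-53, -35, -17, 1, 19]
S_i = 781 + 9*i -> [781, 790, 799, 808, 817]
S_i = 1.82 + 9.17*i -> [1.82, 10.99, 20.16, 29.33, 38.5]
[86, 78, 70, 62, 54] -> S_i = 86 + -8*i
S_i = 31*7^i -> [31, 217, 1519, 10633, 74431]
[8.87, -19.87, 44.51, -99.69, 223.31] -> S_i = 8.87*(-2.24)^i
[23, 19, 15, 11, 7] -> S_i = 23 + -4*i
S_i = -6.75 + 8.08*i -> [-6.75, 1.33, 9.41, 17.49, 25.57]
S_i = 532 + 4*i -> [532, 536, 540, 544, 548]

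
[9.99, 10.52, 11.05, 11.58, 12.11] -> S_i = 9.99 + 0.53*i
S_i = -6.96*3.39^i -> [-6.96, -23.59, -79.99, -271.15, -919.2]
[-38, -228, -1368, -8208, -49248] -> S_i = -38*6^i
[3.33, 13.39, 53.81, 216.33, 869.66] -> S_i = 3.33*4.02^i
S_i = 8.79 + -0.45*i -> [8.79, 8.34, 7.89, 7.44, 6.99]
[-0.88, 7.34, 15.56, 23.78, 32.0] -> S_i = -0.88 + 8.22*i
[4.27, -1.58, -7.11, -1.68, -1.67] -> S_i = Random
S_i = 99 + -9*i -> [99, 90, 81, 72, 63]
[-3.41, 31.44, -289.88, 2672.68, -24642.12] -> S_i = -3.41*(-9.22)^i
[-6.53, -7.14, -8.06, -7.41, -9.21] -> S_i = Random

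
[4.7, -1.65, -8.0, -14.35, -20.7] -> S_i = 4.70 + -6.35*i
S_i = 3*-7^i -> [3, -21, 147, -1029, 7203]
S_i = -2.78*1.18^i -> [-2.78, -3.28, -3.87, -4.57, -5.39]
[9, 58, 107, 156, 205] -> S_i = 9 + 49*i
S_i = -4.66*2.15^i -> [-4.66, -10.02, -21.54, -46.31, -99.57]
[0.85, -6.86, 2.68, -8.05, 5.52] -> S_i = Random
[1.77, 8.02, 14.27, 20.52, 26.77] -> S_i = 1.77 + 6.25*i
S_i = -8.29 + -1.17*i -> [-8.29, -9.46, -10.63, -11.8, -12.97]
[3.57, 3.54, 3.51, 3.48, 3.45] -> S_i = 3.57 + -0.03*i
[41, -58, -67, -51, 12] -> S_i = Random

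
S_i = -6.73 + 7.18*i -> [-6.73, 0.45, 7.63, 14.81, 21.99]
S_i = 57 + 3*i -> [57, 60, 63, 66, 69]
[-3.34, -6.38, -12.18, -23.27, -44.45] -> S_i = -3.34*1.91^i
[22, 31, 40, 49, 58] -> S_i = 22 + 9*i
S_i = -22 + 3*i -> [-22, -19, -16, -13, -10]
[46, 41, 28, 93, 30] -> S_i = Random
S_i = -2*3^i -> [-2, -6, -18, -54, -162]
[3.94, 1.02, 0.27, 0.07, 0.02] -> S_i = 3.94*0.26^i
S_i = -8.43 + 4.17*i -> [-8.43, -4.26, -0.09, 4.08, 8.25]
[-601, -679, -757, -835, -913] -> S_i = -601 + -78*i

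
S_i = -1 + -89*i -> [-1, -90, -179, -268, -357]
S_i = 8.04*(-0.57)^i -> [8.04, -4.58, 2.61, -1.49, 0.85]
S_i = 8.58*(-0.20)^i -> [8.58, -1.72, 0.34, -0.07, 0.01]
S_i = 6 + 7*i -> [6, 13, 20, 27, 34]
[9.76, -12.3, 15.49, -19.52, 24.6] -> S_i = 9.76*(-1.26)^i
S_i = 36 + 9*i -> [36, 45, 54, 63, 72]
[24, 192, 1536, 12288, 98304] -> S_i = 24*8^i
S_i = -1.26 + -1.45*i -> [-1.26, -2.71, -4.16, -5.61, -7.06]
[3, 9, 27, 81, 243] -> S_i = 3*3^i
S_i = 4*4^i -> [4, 16, 64, 256, 1024]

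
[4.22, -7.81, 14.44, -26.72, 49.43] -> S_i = 4.22*(-1.85)^i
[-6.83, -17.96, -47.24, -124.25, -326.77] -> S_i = -6.83*2.63^i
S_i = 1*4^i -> [1, 4, 16, 64, 256]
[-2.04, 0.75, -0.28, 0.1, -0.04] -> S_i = -2.04*(-0.37)^i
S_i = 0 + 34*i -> [0, 34, 68, 102, 136]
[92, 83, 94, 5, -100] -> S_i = Random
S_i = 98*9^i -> [98, 882, 7938, 71442, 642978]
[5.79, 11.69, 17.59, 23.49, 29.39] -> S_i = 5.79 + 5.90*i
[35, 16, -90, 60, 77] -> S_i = Random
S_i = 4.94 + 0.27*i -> [4.94, 5.21, 5.48, 5.75, 6.02]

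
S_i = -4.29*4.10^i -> [-4.29, -17.59, -72.11, -295.67, -1212.25]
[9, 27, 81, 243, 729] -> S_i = 9*3^i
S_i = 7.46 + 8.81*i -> [7.46, 16.27, 25.08, 33.89, 42.7]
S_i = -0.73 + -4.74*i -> [-0.73, -5.47, -10.21, -14.95, -19.69]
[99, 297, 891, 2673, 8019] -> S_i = 99*3^i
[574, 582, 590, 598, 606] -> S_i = 574 + 8*i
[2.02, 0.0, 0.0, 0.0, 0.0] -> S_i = 2.02*0.00^i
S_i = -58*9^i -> [-58, -522, -4698, -42282, -380538]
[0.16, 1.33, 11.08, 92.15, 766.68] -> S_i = 0.16*8.32^i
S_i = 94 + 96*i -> [94, 190, 286, 382, 478]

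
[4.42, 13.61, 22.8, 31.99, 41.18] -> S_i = 4.42 + 9.19*i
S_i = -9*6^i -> [-9, -54, -324, -1944, -11664]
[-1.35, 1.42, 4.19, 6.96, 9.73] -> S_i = -1.35 + 2.77*i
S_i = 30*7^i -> [30, 210, 1470, 10290, 72030]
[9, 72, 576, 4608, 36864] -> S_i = 9*8^i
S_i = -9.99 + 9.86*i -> [-9.99, -0.13, 9.73, 19.59, 29.45]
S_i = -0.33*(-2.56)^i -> [-0.33, 0.84, -2.16, 5.54, -14.17]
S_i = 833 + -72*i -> [833, 761, 689, 617, 545]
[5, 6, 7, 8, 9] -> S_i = 5 + 1*i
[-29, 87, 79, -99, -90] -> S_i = Random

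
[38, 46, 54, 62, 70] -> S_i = 38 + 8*i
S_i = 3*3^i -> [3, 9, 27, 81, 243]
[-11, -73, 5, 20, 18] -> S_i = Random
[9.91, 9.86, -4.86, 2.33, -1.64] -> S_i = Random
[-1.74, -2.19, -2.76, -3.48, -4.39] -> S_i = -1.74*1.26^i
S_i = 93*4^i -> [93, 372, 1488, 5952, 23808]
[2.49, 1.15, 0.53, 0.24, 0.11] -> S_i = 2.49*0.46^i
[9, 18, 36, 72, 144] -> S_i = 9*2^i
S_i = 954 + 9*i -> [954, 963, 972, 981, 990]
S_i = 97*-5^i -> [97, -485, 2425, -12125, 60625]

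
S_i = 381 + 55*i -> [381, 436, 491, 546, 601]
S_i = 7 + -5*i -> [7, 2, -3, -8, -13]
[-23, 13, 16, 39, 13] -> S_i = Random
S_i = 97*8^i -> [97, 776, 6208, 49664, 397312]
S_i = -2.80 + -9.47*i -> [-2.8, -12.27, -21.74, -31.21, -40.68]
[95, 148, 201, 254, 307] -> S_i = 95 + 53*i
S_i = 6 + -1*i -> [6, 5, 4, 3, 2]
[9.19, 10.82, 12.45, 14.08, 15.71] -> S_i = 9.19 + 1.63*i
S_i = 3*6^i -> [3, 18, 108, 648, 3888]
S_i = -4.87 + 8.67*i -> [-4.87, 3.8, 12.47, 21.14, 29.81]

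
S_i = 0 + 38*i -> [0, 38, 76, 114, 152]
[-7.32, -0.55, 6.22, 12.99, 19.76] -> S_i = -7.32 + 6.77*i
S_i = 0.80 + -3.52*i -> [0.8, -2.72, -6.24, -9.76, -13.28]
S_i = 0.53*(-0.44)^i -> [0.53, -0.23, 0.1, -0.05, 0.02]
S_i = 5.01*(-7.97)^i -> [5.01, -39.93, 318.24, -2536.37, 20214.87]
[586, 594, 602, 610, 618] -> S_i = 586 + 8*i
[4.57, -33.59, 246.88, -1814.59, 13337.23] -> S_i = 4.57*(-7.35)^i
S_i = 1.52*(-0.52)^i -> [1.52, -0.79, 0.41, -0.21, 0.11]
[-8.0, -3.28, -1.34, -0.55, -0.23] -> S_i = -8.00*0.41^i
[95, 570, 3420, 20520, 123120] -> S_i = 95*6^i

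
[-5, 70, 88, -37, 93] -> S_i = Random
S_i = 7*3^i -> [7, 21, 63, 189, 567]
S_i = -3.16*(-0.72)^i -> [-3.16, 2.28, -1.64, 1.18, -0.85]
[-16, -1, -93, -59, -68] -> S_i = Random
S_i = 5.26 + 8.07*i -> [5.26, 13.33, 21.4, 29.47, 37.54]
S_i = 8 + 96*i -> [8, 104, 200, 296, 392]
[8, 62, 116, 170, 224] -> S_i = 8 + 54*i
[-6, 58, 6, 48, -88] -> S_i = Random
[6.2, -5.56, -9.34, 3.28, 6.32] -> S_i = Random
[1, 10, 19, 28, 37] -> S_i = 1 + 9*i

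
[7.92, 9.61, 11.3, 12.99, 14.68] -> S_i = 7.92 + 1.69*i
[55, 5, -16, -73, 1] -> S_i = Random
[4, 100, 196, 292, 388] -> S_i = 4 + 96*i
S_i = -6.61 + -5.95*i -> [-6.61, -12.56, -18.51, -24.46, -30.41]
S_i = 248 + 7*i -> [248, 255, 262, 269, 276]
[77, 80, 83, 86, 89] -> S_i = 77 + 3*i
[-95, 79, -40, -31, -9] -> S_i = Random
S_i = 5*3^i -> [5, 15, 45, 135, 405]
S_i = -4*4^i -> [-4, -16, -64, -256, -1024]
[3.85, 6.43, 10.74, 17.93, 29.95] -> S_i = 3.85*1.67^i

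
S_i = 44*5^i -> [44, 220, 1100, 5500, 27500]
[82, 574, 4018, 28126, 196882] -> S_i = 82*7^i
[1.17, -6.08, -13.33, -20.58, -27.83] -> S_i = 1.17 + -7.25*i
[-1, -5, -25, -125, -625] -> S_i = -1*5^i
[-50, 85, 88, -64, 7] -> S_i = Random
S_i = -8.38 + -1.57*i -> [-8.38, -9.95, -11.52, -13.09, -14.66]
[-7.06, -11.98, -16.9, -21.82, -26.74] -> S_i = -7.06 + -4.92*i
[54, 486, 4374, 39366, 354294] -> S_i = 54*9^i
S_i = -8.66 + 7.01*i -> [-8.66, -1.65, 5.36, 12.37, 19.38]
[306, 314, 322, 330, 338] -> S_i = 306 + 8*i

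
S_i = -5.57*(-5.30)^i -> [-5.57, 29.52, -156.46, 829.24, -4395.0]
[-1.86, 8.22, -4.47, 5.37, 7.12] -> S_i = Random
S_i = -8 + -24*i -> [-8, -32, -56, -80, -104]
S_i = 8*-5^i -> [8, -40, 200, -1000, 5000]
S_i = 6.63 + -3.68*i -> [6.63, 2.95, -0.73, -4.41, -8.09]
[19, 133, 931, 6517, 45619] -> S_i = 19*7^i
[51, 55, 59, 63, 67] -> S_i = 51 + 4*i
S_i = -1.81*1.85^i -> [-1.81, -3.35, -6.19, -11.46, -21.2]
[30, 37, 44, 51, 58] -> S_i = 30 + 7*i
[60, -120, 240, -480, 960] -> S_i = 60*-2^i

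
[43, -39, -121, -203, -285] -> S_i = 43 + -82*i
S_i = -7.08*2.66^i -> [-7.08, -18.83, -50.1, -133.25, -354.45]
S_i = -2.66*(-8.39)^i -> [-2.66, 22.32, -187.24, 1570.97, -13180.43]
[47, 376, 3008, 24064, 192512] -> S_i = 47*8^i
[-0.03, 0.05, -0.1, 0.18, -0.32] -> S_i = -0.03*(-1.81)^i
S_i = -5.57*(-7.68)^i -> [-5.57, 42.78, -328.53, 2523.13, -19377.6]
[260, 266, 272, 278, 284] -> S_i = 260 + 6*i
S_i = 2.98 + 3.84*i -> [2.98, 6.82, 10.66, 14.5, 18.34]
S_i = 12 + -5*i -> [12, 7, 2, -3, -8]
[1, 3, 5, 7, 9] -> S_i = 1 + 2*i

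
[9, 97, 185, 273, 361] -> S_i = 9 + 88*i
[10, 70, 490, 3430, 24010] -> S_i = 10*7^i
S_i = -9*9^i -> [-9, -81, -729, -6561, -59049]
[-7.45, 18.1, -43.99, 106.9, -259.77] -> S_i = -7.45*(-2.43)^i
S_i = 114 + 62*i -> [114, 176, 238, 300, 362]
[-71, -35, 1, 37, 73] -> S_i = -71 + 36*i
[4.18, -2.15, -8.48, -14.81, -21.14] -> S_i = 4.18 + -6.33*i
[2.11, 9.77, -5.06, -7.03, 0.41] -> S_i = Random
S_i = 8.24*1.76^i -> [8.24, 14.5, 25.52, 44.92, 79.06]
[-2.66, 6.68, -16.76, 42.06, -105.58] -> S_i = -2.66*(-2.51)^i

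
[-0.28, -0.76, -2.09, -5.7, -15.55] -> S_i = -0.28*2.73^i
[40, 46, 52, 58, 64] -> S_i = 40 + 6*i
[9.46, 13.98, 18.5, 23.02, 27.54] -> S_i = 9.46 + 4.52*i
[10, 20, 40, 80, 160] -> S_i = 10*2^i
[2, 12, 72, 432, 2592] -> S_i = 2*6^i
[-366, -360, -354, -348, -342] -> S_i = -366 + 6*i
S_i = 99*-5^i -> [99, -495, 2475, -12375, 61875]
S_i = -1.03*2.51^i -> [-1.03, -2.59, -6.49, -16.29, -40.88]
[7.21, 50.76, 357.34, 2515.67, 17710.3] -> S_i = 7.21*7.04^i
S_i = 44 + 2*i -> [44, 46, 48, 50, 52]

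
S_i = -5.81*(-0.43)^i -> [-5.81, 2.5, -1.07, 0.46, -0.2]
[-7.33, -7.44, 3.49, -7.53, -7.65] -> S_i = Random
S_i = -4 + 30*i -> [-4, 26, 56, 86, 116]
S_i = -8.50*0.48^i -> [-8.5, -4.08, -1.96, -0.94, -0.45]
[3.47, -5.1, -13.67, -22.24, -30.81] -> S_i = 3.47 + -8.57*i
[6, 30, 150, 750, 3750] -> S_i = 6*5^i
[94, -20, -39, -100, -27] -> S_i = Random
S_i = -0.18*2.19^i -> [-0.18, -0.39, -0.86, -1.89, -4.14]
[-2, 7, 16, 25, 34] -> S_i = -2 + 9*i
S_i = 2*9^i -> [2, 18, 162, 1458, 13122]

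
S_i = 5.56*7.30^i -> [5.56, 40.59, 296.29, 2162.93, 15789.42]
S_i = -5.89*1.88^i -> [-5.89, -11.07, -20.82, -39.14, -73.58]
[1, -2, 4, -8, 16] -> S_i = 1*-2^i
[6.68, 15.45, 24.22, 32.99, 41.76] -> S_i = 6.68 + 8.77*i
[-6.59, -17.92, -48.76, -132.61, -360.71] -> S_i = -6.59*2.72^i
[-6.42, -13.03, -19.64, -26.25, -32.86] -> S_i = -6.42 + -6.61*i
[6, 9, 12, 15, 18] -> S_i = 6 + 3*i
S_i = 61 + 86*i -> [61, 147, 233, 319, 405]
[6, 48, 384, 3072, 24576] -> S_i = 6*8^i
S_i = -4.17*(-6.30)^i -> [-4.17, 26.27, -165.51, 1042.7, -6568.98]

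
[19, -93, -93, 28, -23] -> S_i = Random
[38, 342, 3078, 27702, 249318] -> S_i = 38*9^i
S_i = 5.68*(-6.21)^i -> [5.68, -35.27, 219.04, -1360.26, 8447.24]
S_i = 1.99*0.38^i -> [1.99, 0.76, 0.29, 0.11, 0.04]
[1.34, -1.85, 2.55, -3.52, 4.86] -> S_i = 1.34*(-1.38)^i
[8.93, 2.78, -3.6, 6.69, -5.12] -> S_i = Random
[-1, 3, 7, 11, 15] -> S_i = -1 + 4*i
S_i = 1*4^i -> [1, 4, 16, 64, 256]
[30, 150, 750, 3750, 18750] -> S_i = 30*5^i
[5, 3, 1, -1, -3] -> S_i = 5 + -2*i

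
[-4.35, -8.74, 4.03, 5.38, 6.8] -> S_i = Random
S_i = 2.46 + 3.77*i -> [2.46, 6.23, 10.0, 13.77, 17.54]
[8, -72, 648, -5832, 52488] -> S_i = 8*-9^i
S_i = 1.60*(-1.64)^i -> [1.6, -2.62, 4.3, -7.06, 11.57]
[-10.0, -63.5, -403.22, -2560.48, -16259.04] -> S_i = -10.00*6.35^i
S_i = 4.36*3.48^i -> [4.36, 15.17, 52.8, 183.75, 639.45]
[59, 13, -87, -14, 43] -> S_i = Random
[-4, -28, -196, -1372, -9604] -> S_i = -4*7^i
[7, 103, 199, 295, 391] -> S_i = 7 + 96*i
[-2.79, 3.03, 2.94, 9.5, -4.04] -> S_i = Random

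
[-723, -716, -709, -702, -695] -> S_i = -723 + 7*i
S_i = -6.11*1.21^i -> [-6.11, -7.39, -8.95, -10.82, -13.1]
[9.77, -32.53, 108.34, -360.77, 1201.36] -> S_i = 9.77*(-3.33)^i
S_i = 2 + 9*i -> [2, 11, 20, 29, 38]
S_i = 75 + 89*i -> [75, 164, 253, 342, 431]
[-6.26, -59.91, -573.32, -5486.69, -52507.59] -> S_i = -6.26*9.57^i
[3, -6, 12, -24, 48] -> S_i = 3*-2^i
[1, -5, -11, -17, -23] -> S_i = 1 + -6*i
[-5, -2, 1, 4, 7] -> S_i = -5 + 3*i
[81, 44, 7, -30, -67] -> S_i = 81 + -37*i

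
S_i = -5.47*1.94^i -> [-5.47, -10.61, -20.59, -39.94, -77.48]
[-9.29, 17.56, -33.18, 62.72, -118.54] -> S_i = -9.29*(-1.89)^i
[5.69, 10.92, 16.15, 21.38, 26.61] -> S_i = 5.69 + 5.23*i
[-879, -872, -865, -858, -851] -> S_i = -879 + 7*i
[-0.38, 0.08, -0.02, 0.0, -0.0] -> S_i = -0.38*(-0.20)^i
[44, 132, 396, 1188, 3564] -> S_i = 44*3^i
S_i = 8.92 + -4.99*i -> [8.92, 3.93, -1.06, -6.05, -11.04]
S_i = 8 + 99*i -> [8, 107, 206, 305, 404]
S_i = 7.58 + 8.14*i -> [7.58, 15.72, 23.86, 32.0, 40.14]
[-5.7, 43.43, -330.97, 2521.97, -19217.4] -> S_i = -5.70*(-7.62)^i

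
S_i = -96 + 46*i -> [-96, -50, -4, 42, 88]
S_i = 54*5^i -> [54, 270, 1350, 6750, 33750]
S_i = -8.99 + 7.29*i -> [-8.99, -1.7, 5.59, 12.88, 20.17]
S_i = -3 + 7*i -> [-3, 4, 11, 18, 25]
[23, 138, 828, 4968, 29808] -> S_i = 23*6^i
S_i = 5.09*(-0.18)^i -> [5.09, -0.92, 0.16, -0.03, 0.01]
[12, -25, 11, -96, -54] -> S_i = Random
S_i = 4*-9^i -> [4, -36, 324, -2916, 26244]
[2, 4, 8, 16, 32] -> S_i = 2*2^i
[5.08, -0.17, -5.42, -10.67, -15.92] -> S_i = 5.08 + -5.25*i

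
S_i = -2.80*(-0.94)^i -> [-2.8, 2.63, -2.47, 2.33, -2.19]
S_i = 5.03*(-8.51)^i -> [5.03, -42.81, 364.27, -3099.96, 26380.69]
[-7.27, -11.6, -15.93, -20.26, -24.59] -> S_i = -7.27 + -4.33*i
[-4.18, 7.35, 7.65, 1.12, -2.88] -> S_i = Random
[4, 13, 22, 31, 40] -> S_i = 4 + 9*i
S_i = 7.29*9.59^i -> [7.29, 69.91, 670.45, 6429.59, 61659.78]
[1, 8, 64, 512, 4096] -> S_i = 1*8^i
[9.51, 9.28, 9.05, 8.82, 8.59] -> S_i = 9.51 + -0.23*i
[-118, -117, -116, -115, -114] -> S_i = -118 + 1*i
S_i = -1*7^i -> [-1, -7, -49, -343, -2401]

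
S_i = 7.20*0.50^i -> [7.2, 3.6, 1.8, 0.9, 0.45]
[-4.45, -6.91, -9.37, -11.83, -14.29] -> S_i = -4.45 + -2.46*i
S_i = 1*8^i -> [1, 8, 64, 512, 4096]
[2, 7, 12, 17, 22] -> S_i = 2 + 5*i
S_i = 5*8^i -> [5, 40, 320, 2560, 20480]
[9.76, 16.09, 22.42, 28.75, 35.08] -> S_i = 9.76 + 6.33*i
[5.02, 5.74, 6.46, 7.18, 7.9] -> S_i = 5.02 + 0.72*i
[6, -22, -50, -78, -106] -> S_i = 6 + -28*i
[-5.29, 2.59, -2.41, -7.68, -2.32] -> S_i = Random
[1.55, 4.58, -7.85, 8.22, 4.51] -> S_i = Random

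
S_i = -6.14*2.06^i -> [-6.14, -12.65, -26.06, -53.67, -110.57]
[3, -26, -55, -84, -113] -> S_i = 3 + -29*i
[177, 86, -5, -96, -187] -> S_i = 177 + -91*i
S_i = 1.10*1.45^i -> [1.1, 1.6, 2.31, 3.35, 4.86]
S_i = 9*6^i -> [9, 54, 324, 1944, 11664]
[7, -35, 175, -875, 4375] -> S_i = 7*-5^i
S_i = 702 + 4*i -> [702, 706, 710, 714, 718]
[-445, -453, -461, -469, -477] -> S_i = -445 + -8*i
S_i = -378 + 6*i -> [-378, -372, -366, -360, -354]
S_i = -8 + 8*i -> [-8, 0, 8, 16, 24]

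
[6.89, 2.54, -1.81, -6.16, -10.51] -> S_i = 6.89 + -4.35*i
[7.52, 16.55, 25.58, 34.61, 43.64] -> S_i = 7.52 + 9.03*i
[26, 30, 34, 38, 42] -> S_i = 26 + 4*i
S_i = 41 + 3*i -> [41, 44, 47, 50, 53]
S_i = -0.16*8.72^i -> [-0.16, -1.4, -12.17, -106.09, -925.09]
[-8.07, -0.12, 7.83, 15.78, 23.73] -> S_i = -8.07 + 7.95*i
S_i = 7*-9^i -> [7, -63, 567, -5103, 45927]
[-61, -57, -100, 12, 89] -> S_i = Random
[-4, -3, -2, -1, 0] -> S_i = -4 + 1*i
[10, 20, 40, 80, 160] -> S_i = 10*2^i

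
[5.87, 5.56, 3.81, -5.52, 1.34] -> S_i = Random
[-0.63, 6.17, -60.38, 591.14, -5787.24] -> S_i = -0.63*(-9.79)^i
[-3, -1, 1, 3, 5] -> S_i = -3 + 2*i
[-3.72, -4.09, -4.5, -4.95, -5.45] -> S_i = -3.72*1.10^i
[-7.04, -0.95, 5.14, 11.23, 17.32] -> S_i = -7.04 + 6.09*i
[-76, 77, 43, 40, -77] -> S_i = Random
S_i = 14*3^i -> [14, 42, 126, 378, 1134]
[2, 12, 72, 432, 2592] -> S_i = 2*6^i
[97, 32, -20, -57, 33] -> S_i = Random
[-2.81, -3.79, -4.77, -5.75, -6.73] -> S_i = -2.81 + -0.98*i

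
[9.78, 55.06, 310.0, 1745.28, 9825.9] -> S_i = 9.78*5.63^i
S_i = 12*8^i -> [12, 96, 768, 6144, 49152]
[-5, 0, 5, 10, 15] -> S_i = -5 + 5*i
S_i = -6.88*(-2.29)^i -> [-6.88, 15.76, -36.08, 82.62, -189.2]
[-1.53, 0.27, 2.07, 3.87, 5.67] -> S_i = -1.53 + 1.80*i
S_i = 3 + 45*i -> [3, 48, 93, 138, 183]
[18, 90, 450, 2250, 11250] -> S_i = 18*5^i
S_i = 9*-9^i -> [9, -81, 729, -6561, 59049]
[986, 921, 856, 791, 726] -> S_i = 986 + -65*i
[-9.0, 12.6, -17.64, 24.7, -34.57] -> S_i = -9.00*(-1.40)^i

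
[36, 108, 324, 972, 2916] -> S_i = 36*3^i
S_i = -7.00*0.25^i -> [-7.0, -1.75, -0.44, -0.11, -0.03]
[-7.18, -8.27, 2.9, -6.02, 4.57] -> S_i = Random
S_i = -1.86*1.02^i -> [-1.86, -1.9, -1.94, -1.97, -2.01]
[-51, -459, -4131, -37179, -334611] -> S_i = -51*9^i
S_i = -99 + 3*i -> [-99, -96, -93, -90, -87]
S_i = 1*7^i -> [1, 7, 49, 343, 2401]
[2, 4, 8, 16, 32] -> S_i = 2*2^i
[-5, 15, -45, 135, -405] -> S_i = -5*-3^i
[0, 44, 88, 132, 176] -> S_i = 0 + 44*i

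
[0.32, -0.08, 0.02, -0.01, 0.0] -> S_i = 0.32*(-0.26)^i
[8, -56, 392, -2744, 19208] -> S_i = 8*-7^i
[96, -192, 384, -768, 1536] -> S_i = 96*-2^i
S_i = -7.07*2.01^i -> [-7.07, -14.21, -28.56, -57.41, -115.4]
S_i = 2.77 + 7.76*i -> [2.77, 10.53, 18.29, 26.05, 33.81]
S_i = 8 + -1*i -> [8, 7, 6, 5, 4]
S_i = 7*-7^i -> [7, -49, 343, -2401, 16807]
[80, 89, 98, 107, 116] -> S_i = 80 + 9*i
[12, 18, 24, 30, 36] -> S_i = 12 + 6*i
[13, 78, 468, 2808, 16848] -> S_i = 13*6^i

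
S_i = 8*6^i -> [8, 48, 288, 1728, 10368]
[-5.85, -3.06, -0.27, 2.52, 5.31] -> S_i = -5.85 + 2.79*i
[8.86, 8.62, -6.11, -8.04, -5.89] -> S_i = Random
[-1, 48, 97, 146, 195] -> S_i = -1 + 49*i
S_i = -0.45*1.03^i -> [-0.45, -0.46, -0.48, -0.49, -0.51]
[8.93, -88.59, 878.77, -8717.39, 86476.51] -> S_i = 8.93*(-9.92)^i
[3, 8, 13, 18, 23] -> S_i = 3 + 5*i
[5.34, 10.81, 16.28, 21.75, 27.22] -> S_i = 5.34 + 5.47*i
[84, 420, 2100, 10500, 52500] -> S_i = 84*5^i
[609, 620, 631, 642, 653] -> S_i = 609 + 11*i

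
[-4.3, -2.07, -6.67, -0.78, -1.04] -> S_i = Random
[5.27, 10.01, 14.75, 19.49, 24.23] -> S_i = 5.27 + 4.74*i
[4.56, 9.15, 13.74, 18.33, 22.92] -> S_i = 4.56 + 4.59*i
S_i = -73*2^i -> [-73, -146, -292, -584, -1168]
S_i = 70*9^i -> [70, 630, 5670, 51030, 459270]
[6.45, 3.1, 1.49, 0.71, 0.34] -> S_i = 6.45*0.48^i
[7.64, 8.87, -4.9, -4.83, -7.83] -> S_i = Random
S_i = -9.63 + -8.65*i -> [-9.63, -18.28, -26.93, -35.58, -44.23]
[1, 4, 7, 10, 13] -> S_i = 1 + 3*i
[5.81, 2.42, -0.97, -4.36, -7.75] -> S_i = 5.81 + -3.39*i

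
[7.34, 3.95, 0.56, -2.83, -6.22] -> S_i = 7.34 + -3.39*i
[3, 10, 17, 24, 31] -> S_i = 3 + 7*i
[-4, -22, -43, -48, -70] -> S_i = Random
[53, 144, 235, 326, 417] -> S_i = 53 + 91*i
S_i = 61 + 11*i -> [61, 72, 83, 94, 105]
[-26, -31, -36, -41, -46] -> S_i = -26 + -5*i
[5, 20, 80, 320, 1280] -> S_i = 5*4^i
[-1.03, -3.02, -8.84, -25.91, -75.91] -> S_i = -1.03*2.93^i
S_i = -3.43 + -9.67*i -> [-3.43, -13.1, -22.77, -32.44, -42.11]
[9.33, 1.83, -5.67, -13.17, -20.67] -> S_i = 9.33 + -7.50*i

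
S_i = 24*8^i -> [24, 192, 1536, 12288, 98304]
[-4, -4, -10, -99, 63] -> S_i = Random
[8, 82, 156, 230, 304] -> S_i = 8 + 74*i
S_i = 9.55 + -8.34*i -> [9.55, 1.21, -7.13, -15.47, -23.81]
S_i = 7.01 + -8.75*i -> [7.01, -1.74, -10.49, -19.24, -27.99]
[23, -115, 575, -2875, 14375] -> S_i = 23*-5^i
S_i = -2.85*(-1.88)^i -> [-2.85, 5.36, -10.07, 18.94, -35.6]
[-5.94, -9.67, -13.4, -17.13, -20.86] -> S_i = -5.94 + -3.73*i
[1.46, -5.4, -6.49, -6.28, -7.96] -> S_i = Random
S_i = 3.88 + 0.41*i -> [3.88, 4.29, 4.7, 5.11, 5.52]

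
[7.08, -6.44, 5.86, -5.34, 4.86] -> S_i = 7.08*(-0.91)^i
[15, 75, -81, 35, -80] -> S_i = Random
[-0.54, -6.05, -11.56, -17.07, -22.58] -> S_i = -0.54 + -5.51*i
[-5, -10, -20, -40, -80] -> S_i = -5*2^i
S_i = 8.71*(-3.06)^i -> [8.71, -26.65, 81.56, -249.56, 763.67]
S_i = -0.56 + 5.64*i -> [-0.56, 5.08, 10.72, 16.36, 22.0]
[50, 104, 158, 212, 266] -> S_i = 50 + 54*i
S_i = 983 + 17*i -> [983, 1000, 1017, 1034, 1051]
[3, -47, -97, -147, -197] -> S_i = 3 + -50*i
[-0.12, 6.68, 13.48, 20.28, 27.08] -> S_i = -0.12 + 6.80*i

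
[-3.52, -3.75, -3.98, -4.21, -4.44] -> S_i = -3.52 + -0.23*i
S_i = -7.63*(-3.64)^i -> [-7.63, 27.77, -101.09, 367.98, -1339.46]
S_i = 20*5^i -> [20, 100, 500, 2500, 12500]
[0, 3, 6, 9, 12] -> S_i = 0 + 3*i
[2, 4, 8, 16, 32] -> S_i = 2*2^i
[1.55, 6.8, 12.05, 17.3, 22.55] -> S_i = 1.55 + 5.25*i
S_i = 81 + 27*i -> [81, 108, 135, 162, 189]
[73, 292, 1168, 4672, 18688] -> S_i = 73*4^i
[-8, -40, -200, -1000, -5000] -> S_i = -8*5^i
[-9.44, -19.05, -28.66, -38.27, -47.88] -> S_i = -9.44 + -9.61*i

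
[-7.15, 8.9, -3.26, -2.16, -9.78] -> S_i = Random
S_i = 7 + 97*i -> [7, 104, 201, 298, 395]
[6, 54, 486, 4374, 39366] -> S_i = 6*9^i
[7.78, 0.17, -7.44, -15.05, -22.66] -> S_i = 7.78 + -7.61*i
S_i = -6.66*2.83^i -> [-6.66, -18.85, -53.34, -150.95, -427.19]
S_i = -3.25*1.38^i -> [-3.25, -4.48, -6.19, -8.54, -11.79]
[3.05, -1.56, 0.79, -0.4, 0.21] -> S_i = 3.05*(-0.51)^i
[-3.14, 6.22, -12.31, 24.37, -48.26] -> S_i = -3.14*(-1.98)^i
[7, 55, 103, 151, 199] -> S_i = 7 + 48*i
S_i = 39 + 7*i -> [39, 46, 53, 60, 67]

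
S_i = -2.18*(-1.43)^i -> [-2.18, 3.12, -4.46, 6.37, -9.12]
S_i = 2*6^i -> [2, 12, 72, 432, 2592]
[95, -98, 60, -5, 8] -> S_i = Random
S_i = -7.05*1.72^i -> [-7.05, -12.13, -20.86, -35.87, -61.7]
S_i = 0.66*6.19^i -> [0.66, 4.09, 25.29, 156.54, 968.96]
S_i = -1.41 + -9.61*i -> [-1.41, -11.02, -20.63, -30.24, -39.85]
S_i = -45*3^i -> [-45, -135, -405, -1215, -3645]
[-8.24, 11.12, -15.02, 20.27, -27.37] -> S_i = -8.24*(-1.35)^i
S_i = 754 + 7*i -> [754, 761, 768, 775, 782]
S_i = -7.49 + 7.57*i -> [-7.49, 0.08, 7.65, 15.22, 22.79]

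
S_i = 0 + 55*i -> [0, 55, 110, 165, 220]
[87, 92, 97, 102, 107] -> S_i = 87 + 5*i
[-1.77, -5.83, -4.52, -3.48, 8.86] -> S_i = Random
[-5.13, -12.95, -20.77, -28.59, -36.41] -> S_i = -5.13 + -7.82*i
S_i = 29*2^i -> [29, 58, 116, 232, 464]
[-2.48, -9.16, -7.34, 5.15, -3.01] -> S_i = Random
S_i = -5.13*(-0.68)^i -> [-5.13, 3.49, -2.37, 1.61, -1.1]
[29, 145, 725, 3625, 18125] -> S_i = 29*5^i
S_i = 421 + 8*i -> [421, 429, 437, 445, 453]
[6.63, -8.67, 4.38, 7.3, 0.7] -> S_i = Random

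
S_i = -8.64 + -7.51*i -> [-8.64, -16.15, -23.66, -31.17, -38.68]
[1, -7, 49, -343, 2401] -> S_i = 1*-7^i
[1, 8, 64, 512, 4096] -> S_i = 1*8^i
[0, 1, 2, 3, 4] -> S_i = 0 + 1*i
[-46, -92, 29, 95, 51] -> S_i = Random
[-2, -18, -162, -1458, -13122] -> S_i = -2*9^i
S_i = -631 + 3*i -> [-631, -628, -625, -622, -619]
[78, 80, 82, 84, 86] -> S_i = 78 + 2*i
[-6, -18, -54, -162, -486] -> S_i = -6*3^i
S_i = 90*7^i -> [90, 630, 4410, 30870, 216090]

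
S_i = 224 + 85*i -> [224, 309, 394, 479, 564]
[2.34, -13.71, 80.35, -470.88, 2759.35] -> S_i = 2.34*(-5.86)^i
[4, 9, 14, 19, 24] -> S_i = 4 + 5*i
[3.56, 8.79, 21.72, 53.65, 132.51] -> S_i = 3.56*2.47^i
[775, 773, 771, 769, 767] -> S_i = 775 + -2*i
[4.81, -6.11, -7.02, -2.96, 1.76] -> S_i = Random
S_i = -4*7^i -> [-4, -28, -196, -1372, -9604]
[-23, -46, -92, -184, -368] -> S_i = -23*2^i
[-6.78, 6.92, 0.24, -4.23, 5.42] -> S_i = Random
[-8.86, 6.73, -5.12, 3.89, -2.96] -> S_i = -8.86*(-0.76)^i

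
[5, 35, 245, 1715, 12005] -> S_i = 5*7^i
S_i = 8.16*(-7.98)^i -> [8.16, -65.12, 519.63, -4146.66, 33090.38]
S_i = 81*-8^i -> [81, -648, 5184, -41472, 331776]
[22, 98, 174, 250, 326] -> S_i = 22 + 76*i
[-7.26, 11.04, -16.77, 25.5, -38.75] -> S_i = -7.26*(-1.52)^i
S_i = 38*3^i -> [38, 114, 342, 1026, 3078]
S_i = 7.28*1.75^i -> [7.28, 12.74, 22.3, 39.02, 68.28]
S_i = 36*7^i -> [36, 252, 1764, 12348, 86436]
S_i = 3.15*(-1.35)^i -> [3.15, -4.25, 5.74, -7.75, 10.46]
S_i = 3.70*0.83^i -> [3.7, 3.07, 2.55, 2.12, 1.76]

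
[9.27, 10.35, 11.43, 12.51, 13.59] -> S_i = 9.27 + 1.08*i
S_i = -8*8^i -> [-8, -64, -512, -4096, -32768]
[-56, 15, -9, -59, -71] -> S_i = Random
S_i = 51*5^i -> [51, 255, 1275, 6375, 31875]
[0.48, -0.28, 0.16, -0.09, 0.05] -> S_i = 0.48*(-0.58)^i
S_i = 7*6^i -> [7, 42, 252, 1512, 9072]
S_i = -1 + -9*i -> [-1, -10, -19, -28, -37]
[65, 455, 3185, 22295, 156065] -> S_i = 65*7^i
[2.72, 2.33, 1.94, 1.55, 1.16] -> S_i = 2.72 + -0.39*i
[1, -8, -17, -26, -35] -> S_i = 1 + -9*i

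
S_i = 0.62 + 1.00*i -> [0.62, 1.62, 2.62, 3.62, 4.62]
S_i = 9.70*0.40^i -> [9.7, 3.88, 1.55, 0.62, 0.25]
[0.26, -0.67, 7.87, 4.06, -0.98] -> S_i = Random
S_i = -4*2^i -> [-4, -8, -16, -32, -64]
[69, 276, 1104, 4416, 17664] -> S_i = 69*4^i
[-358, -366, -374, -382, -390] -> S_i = -358 + -8*i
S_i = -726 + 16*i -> [-726, -710, -694, -678, -662]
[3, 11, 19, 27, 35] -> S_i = 3 + 8*i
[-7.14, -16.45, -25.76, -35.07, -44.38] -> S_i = -7.14 + -9.31*i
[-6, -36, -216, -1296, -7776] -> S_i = -6*6^i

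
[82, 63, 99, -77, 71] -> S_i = Random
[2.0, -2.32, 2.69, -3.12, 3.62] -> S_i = 2.00*(-1.16)^i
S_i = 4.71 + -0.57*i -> [4.71, 4.14, 3.57, 3.0, 2.43]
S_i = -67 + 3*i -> [-67, -64, -61, -58, -55]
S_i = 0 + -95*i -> [0, -95, -190, -285, -380]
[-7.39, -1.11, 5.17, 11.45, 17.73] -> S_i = -7.39 + 6.28*i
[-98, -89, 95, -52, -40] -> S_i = Random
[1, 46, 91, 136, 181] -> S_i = 1 + 45*i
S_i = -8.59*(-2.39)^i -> [-8.59, 20.53, -49.07, 117.27, -280.28]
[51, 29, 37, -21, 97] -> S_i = Random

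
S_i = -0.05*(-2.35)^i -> [-0.05, 0.12, -0.28, 0.65, -1.52]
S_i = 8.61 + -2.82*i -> [8.61, 5.79, 2.97, 0.15, -2.67]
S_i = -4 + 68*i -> [-4, 64, 132, 200, 268]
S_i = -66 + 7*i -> [-66, -59, -52, -45, -38]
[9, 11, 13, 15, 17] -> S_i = 9 + 2*i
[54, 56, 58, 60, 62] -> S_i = 54 + 2*i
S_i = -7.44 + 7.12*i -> [-7.44, -0.32, 6.8, 13.92, 21.04]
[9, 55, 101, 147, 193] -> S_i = 9 + 46*i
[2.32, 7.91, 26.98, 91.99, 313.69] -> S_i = 2.32*3.41^i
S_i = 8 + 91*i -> [8, 99, 190, 281, 372]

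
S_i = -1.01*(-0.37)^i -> [-1.01, 0.37, -0.14, 0.05, -0.02]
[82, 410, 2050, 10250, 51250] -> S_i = 82*5^i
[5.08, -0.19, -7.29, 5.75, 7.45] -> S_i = Random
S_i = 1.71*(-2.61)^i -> [1.71, -4.46, 11.65, -30.4, 79.35]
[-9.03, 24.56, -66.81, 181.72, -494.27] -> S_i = -9.03*(-2.72)^i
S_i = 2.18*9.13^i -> [2.18, 19.9, 181.72, 1659.09, 15147.45]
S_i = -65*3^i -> [-65, -195, -585, -1755, -5265]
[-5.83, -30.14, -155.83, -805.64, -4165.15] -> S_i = -5.83*5.17^i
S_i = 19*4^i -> [19, 76, 304, 1216, 4864]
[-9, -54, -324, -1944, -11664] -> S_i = -9*6^i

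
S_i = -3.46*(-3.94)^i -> [-3.46, 13.63, -53.71, 211.62, -833.8]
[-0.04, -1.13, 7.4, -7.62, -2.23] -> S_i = Random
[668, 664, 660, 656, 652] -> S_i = 668 + -4*i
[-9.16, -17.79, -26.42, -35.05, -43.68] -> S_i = -9.16 + -8.63*i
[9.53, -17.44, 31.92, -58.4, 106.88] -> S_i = 9.53*(-1.83)^i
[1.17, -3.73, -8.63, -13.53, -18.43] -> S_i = 1.17 + -4.90*i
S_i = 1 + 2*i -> [1, 3, 5, 7, 9]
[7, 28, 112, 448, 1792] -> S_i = 7*4^i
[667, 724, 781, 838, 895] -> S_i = 667 + 57*i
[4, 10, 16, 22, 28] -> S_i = 4 + 6*i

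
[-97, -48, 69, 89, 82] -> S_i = Random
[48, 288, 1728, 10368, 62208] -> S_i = 48*6^i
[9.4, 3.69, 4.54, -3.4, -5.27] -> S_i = Random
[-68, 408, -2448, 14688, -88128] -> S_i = -68*-6^i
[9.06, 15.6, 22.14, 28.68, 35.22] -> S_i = 9.06 + 6.54*i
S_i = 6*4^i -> [6, 24, 96, 384, 1536]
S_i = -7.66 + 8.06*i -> [-7.66, 0.4, 8.46, 16.52, 24.58]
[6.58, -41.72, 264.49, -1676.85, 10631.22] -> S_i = 6.58*(-6.34)^i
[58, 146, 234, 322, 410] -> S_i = 58 + 88*i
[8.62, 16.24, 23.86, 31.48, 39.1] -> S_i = 8.62 + 7.62*i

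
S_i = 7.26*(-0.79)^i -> [7.26, -5.74, 4.53, -3.58, 2.83]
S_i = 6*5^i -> [6, 30, 150, 750, 3750]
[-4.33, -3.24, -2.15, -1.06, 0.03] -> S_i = -4.33 + 1.09*i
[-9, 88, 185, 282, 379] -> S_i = -9 + 97*i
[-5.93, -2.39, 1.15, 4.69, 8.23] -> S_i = -5.93 + 3.54*i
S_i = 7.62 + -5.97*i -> [7.62, 1.65, -4.32, -10.29, -16.26]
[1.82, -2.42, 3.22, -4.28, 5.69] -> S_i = 1.82*(-1.33)^i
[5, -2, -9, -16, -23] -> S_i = 5 + -7*i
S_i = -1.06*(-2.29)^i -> [-1.06, 2.43, -5.56, 12.73, -29.15]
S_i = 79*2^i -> [79, 158, 316, 632, 1264]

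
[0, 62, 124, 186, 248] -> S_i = 0 + 62*i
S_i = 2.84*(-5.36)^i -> [2.84, -15.22, 81.59, -437.33, 2344.11]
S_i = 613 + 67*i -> [613, 680, 747, 814, 881]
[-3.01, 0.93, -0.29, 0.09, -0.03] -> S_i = -3.01*(-0.31)^i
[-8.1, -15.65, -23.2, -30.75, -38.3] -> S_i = -8.10 + -7.55*i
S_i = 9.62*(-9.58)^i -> [9.62, -92.16, 882.89, -8458.08, 81028.37]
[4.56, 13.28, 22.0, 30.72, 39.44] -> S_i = 4.56 + 8.72*i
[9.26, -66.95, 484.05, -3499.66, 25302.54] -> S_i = 9.26*(-7.23)^i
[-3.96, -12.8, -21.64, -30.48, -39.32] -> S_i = -3.96 + -8.84*i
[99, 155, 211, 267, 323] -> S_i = 99 + 56*i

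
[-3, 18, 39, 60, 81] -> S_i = -3 + 21*i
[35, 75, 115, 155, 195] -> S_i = 35 + 40*i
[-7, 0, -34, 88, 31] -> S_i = Random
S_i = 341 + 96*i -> [341, 437, 533, 629, 725]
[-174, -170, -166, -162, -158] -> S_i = -174 + 4*i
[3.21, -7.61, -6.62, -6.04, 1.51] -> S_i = Random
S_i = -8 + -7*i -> [-8, -15, -22, -29, -36]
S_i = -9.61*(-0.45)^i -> [-9.61, 4.32, -1.95, 0.88, -0.39]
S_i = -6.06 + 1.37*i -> [-6.06, -4.69, -3.32, -1.95, -0.58]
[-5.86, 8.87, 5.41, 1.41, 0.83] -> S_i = Random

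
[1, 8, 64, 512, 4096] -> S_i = 1*8^i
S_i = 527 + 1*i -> [527, 528, 529, 530, 531]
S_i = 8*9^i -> [8, 72, 648, 5832, 52488]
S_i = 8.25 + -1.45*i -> [8.25, 6.8, 5.35, 3.9, 2.45]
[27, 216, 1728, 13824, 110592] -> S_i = 27*8^i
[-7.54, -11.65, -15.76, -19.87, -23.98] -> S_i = -7.54 + -4.11*i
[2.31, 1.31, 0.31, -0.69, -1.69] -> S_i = 2.31 + -1.00*i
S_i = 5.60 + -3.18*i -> [5.6, 2.42, -0.76, -3.94, -7.12]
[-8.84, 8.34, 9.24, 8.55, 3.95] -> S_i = Random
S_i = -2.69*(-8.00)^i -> [-2.69, 21.52, -172.16, 1377.28, -11018.24]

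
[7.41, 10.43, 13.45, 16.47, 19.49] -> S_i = 7.41 + 3.02*i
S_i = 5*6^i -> [5, 30, 180, 1080, 6480]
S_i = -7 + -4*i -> [-7, -11, -15, -19, -23]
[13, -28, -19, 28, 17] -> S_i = Random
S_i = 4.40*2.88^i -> [4.4, 12.67, 36.5, 105.11, 302.71]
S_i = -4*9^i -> [-4, -36, -324, -2916, -26244]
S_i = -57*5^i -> [-57, -285, -1425, -7125, -35625]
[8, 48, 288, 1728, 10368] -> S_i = 8*6^i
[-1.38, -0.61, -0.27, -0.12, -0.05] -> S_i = -1.38*0.44^i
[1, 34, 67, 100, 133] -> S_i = 1 + 33*i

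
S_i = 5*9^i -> [5, 45, 405, 3645, 32805]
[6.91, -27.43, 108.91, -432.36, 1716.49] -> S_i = 6.91*(-3.97)^i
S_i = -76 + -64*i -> [-76, -140, -204, -268, -332]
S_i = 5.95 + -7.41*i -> [5.95, -1.46, -8.87, -16.28, -23.69]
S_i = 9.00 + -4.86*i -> [9.0, 4.14, -0.72, -5.58, -10.44]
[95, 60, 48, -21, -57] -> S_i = Random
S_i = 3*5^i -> [3, 15, 75, 375, 1875]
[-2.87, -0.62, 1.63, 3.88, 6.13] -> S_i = -2.87 + 2.25*i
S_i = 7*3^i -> [7, 21, 63, 189, 567]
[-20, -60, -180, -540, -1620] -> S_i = -20*3^i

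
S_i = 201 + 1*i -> [201, 202, 203, 204, 205]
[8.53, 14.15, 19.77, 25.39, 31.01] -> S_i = 8.53 + 5.62*i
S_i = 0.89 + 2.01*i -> [0.89, 2.9, 4.91, 6.92, 8.93]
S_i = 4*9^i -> [4, 36, 324, 2916, 26244]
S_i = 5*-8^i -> [5, -40, 320, -2560, 20480]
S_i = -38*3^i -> [-38, -114, -342, -1026, -3078]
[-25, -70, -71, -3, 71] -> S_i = Random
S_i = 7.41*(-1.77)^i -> [7.41, -13.12, 23.21, -41.09, 72.73]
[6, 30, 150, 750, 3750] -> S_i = 6*5^i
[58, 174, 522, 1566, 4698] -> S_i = 58*3^i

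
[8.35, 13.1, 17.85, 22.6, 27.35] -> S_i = 8.35 + 4.75*i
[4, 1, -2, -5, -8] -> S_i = 4 + -3*i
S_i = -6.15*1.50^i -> [-6.15, -9.23, -13.84, -20.76, -31.13]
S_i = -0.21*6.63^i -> [-0.21, -1.39, -9.23, -61.2, -405.76]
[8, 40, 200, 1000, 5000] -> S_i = 8*5^i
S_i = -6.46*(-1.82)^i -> [-6.46, 11.76, -21.4, 38.94, -70.88]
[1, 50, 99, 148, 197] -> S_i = 1 + 49*i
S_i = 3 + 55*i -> [3, 58, 113, 168, 223]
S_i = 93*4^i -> [93, 372, 1488, 5952, 23808]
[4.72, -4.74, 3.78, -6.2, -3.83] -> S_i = Random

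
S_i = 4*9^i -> [4, 36, 324, 2916, 26244]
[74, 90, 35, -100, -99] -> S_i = Random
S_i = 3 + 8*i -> [3, 11, 19, 27, 35]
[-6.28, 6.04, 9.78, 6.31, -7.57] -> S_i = Random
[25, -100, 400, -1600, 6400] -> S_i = 25*-4^i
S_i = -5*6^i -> [-5, -30, -180, -1080, -6480]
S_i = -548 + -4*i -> [-548, -552, -556, -560, -564]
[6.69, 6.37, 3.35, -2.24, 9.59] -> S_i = Random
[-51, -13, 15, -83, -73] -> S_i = Random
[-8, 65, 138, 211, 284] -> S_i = -8 + 73*i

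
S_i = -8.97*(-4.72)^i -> [-8.97, 42.34, -199.84, 943.23, -4452.05]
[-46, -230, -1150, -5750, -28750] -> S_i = -46*5^i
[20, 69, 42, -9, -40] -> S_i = Random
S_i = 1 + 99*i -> [1, 100, 199, 298, 397]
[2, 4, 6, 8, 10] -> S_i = 2 + 2*i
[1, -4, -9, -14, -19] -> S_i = 1 + -5*i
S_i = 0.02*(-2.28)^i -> [0.02, -0.05, 0.1, -0.24, 0.54]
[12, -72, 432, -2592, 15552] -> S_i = 12*-6^i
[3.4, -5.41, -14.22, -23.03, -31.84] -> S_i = 3.40 + -8.81*i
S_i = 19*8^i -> [19, 152, 1216, 9728, 77824]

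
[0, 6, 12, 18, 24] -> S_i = 0 + 6*i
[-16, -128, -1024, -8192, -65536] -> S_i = -16*8^i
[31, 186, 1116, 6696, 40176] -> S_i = 31*6^i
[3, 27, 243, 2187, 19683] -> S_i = 3*9^i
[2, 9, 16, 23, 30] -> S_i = 2 + 7*i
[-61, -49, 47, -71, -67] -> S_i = Random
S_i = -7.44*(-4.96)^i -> [-7.44, 36.9, -183.04, 907.86, -4502.98]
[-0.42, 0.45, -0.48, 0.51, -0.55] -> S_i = -0.42*(-1.07)^i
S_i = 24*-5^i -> [24, -120, 600, -3000, 15000]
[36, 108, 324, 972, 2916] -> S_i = 36*3^i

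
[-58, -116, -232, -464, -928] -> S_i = -58*2^i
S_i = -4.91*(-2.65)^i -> [-4.91, 13.01, -34.48, 91.37, -242.14]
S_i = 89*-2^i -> [89, -178, 356, -712, 1424]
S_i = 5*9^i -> [5, 45, 405, 3645, 32805]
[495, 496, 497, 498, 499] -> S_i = 495 + 1*i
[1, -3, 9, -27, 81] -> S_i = 1*-3^i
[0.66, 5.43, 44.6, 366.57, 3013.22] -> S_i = 0.66*8.22^i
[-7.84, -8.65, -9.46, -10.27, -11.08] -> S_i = -7.84 + -0.81*i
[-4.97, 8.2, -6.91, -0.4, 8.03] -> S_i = Random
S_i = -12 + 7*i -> [-12, -5, 2, 9, 16]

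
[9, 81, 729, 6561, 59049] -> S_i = 9*9^i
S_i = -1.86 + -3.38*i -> [-1.86, -5.24, -8.62, -12.0, -15.38]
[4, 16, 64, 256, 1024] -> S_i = 4*4^i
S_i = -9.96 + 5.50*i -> [-9.96, -4.46, 1.04, 6.54, 12.04]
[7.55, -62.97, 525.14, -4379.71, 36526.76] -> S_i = 7.55*(-8.34)^i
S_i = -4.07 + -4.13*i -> [-4.07, -8.2, -12.33, -16.46, -20.59]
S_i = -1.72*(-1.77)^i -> [-1.72, 3.04, -5.39, 9.54, -16.88]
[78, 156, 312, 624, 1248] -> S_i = 78*2^i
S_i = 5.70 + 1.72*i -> [5.7, 7.42, 9.14, 10.86, 12.58]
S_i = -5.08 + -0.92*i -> [-5.08, -6.0, -6.92, -7.84, -8.76]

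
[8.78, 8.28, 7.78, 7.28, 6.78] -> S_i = 8.78 + -0.50*i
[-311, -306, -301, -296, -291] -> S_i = -311 + 5*i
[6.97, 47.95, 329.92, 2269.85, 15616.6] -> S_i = 6.97*6.88^i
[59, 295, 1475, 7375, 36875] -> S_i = 59*5^i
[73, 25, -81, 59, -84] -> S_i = Random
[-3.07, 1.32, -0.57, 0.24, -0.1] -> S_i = -3.07*(-0.43)^i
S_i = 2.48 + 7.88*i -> [2.48, 10.36, 18.24, 26.12, 34.0]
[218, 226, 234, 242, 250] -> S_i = 218 + 8*i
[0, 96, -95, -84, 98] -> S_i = Random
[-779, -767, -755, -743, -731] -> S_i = -779 + 12*i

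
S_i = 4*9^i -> [4, 36, 324, 2916, 26244]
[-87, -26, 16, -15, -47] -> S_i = Random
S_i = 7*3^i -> [7, 21, 63, 189, 567]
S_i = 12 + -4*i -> [12, 8, 4, 0, -4]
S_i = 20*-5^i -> [20, -100, 500, -2500, 12500]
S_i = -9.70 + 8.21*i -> [-9.7, -1.49, 6.72, 14.93, 23.14]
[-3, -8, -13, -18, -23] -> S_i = -3 + -5*i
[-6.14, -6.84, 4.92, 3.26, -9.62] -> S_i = Random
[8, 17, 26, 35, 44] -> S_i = 8 + 9*i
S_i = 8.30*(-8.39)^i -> [8.3, -69.64, 584.25, -4901.89, 41126.9]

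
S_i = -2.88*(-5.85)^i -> [-2.88, 16.85, -98.56, 576.58, -3373.0]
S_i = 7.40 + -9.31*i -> [7.4, -1.91, -11.22, -20.53, -29.84]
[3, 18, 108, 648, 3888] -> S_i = 3*6^i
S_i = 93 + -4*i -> [93, 89, 85, 81, 77]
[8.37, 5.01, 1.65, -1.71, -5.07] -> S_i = 8.37 + -3.36*i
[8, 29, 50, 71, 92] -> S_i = 8 + 21*i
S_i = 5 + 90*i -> [5, 95, 185, 275, 365]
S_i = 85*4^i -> [85, 340, 1360, 5440, 21760]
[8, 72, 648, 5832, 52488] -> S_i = 8*9^i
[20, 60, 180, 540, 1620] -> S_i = 20*3^i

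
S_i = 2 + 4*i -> [2, 6, 10, 14, 18]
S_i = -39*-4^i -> [-39, 156, -624, 2496, -9984]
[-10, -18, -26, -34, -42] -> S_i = -10 + -8*i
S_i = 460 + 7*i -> [460, 467, 474, 481, 488]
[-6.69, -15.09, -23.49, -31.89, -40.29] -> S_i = -6.69 + -8.40*i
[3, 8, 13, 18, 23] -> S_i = 3 + 5*i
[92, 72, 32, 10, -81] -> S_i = Random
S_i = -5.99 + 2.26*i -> [-5.99, -3.73, -1.47, 0.79, 3.05]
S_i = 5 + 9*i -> [5, 14, 23, 32, 41]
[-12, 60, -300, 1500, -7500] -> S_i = -12*-5^i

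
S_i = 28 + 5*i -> [28, 33, 38, 43, 48]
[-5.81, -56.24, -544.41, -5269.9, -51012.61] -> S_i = -5.81*9.68^i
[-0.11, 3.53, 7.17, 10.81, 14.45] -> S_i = -0.11 + 3.64*i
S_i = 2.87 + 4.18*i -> [2.87, 7.05, 11.23, 15.41, 19.59]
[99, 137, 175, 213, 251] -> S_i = 99 + 38*i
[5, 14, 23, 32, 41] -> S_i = 5 + 9*i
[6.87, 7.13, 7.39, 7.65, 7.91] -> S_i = 6.87 + 0.26*i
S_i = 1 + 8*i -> [1, 9, 17, 25, 33]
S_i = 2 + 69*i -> [2, 71, 140, 209, 278]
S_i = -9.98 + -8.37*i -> [-9.98, -18.35, -26.72, -35.09, -43.46]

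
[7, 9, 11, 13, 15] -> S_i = 7 + 2*i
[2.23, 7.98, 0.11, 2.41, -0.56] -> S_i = Random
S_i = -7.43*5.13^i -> [-7.43, -38.12, -195.53, -1003.09, -5145.86]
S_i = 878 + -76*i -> [878, 802, 726, 650, 574]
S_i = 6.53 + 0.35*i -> [6.53, 6.88, 7.23, 7.58, 7.93]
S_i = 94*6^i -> [94, 564, 3384, 20304, 121824]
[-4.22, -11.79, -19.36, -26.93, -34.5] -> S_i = -4.22 + -7.57*i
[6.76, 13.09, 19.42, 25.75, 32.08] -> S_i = 6.76 + 6.33*i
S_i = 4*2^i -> [4, 8, 16, 32, 64]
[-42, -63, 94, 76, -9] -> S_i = Random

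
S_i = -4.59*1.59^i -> [-4.59, -7.3, -11.6, -18.45, -29.34]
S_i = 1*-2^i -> [1, -2, 4, -8, 16]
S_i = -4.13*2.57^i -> [-4.13, -10.61, -27.28, -70.11, -180.17]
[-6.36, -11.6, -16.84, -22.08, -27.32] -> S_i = -6.36 + -5.24*i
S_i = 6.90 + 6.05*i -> [6.9, 12.95, 19.0, 25.05, 31.1]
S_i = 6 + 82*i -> [6, 88, 170, 252, 334]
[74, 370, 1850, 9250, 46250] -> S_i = 74*5^i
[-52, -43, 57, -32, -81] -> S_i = Random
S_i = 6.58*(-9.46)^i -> [6.58, -62.25, 588.85, -5570.57, 52697.55]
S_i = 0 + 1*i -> [0, 1, 2, 3, 4]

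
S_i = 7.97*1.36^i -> [7.97, 10.84, 14.74, 20.05, 27.27]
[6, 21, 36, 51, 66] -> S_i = 6 + 15*i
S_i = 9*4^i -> [9, 36, 144, 576, 2304]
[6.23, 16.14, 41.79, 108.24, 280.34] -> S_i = 6.23*2.59^i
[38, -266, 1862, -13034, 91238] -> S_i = 38*-7^i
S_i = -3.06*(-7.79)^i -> [-3.06, 23.84, -185.69, 1446.55, -11268.63]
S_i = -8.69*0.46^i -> [-8.69, -4.0, -1.84, -0.85, -0.39]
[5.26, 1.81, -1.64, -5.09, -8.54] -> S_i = 5.26 + -3.45*i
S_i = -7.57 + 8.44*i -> [-7.57, 0.87, 9.31, 17.75, 26.19]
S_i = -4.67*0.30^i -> [-4.67, -1.4, -0.42, -0.13, -0.04]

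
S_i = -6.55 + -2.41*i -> [-6.55, -8.96, -11.37, -13.78, -16.19]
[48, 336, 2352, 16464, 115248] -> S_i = 48*7^i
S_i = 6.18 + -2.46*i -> [6.18, 3.72, 1.26, -1.2, -3.66]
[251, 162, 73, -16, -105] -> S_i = 251 + -89*i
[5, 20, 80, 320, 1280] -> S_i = 5*4^i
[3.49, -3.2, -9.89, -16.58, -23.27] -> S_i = 3.49 + -6.69*i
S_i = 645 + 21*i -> [645, 666, 687, 708, 729]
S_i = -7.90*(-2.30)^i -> [-7.9, 18.17, -41.79, 96.12, -221.07]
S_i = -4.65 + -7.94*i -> [-4.65, -12.59, -20.53, -28.47, -36.41]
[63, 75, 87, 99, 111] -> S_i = 63 + 12*i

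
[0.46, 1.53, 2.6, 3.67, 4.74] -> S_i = 0.46 + 1.07*i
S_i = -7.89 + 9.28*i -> [-7.89, 1.39, 10.67, 19.95, 29.23]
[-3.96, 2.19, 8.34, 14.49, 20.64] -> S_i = -3.96 + 6.15*i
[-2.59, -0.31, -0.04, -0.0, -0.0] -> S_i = -2.59*0.12^i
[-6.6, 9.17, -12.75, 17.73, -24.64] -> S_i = -6.60*(-1.39)^i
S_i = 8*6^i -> [8, 48, 288, 1728, 10368]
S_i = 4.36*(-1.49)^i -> [4.36, -6.5, 9.68, -14.42, 21.49]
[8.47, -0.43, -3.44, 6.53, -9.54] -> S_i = Random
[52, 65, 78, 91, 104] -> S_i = 52 + 13*i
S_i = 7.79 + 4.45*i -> [7.79, 12.24, 16.69, 21.14, 25.59]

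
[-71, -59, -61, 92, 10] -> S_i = Random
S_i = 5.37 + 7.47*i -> [5.37, 12.84, 20.31, 27.78, 35.25]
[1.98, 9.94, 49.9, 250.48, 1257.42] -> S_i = 1.98*5.02^i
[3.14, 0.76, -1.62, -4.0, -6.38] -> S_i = 3.14 + -2.38*i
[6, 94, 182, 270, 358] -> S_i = 6 + 88*i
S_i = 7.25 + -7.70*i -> [7.25, -0.45, -8.15, -15.85, -23.55]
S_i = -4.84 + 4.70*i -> [-4.84, -0.14, 4.56, 9.26, 13.96]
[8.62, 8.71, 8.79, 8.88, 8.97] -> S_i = 8.62*1.01^i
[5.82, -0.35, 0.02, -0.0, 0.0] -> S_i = 5.82*(-0.06)^i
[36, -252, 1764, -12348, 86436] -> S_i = 36*-7^i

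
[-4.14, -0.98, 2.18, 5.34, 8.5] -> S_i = -4.14 + 3.16*i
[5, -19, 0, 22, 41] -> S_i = Random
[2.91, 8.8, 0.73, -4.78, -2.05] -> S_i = Random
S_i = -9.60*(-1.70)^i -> [-9.6, 16.32, -27.74, 47.16, -80.18]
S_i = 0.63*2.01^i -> [0.63, 1.27, 2.55, 5.12, 10.28]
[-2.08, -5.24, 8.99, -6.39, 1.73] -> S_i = Random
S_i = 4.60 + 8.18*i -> [4.6, 12.78, 20.96, 29.14, 37.32]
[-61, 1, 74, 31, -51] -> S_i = Random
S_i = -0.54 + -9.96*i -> [-0.54, -10.5, -20.46, -30.42, -40.38]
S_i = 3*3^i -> [3, 9, 27, 81, 243]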